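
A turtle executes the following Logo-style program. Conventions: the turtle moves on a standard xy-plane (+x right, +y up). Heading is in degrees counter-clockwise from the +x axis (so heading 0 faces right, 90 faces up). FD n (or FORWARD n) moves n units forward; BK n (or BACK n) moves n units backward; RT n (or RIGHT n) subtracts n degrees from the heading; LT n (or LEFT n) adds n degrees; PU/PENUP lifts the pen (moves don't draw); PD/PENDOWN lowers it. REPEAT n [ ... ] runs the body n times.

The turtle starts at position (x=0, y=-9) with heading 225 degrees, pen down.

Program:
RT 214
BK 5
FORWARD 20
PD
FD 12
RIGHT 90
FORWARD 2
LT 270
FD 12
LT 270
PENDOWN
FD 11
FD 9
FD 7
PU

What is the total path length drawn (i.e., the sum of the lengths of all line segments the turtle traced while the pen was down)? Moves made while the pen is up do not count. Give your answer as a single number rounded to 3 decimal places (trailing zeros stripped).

Executing turtle program step by step:
Start: pos=(0,-9), heading=225, pen down
RT 214: heading 225 -> 11
BK 5: (0,-9) -> (-4.908,-9.954) [heading=11, draw]
FD 20: (-4.908,-9.954) -> (14.724,-6.138) [heading=11, draw]
PD: pen down
FD 12: (14.724,-6.138) -> (26.504,-3.848) [heading=11, draw]
RT 90: heading 11 -> 281
FD 2: (26.504,-3.848) -> (26.886,-5.811) [heading=281, draw]
LT 270: heading 281 -> 191
FD 12: (26.886,-5.811) -> (15.106,-8.101) [heading=191, draw]
LT 270: heading 191 -> 101
PD: pen down
FD 11: (15.106,-8.101) -> (13.007,2.697) [heading=101, draw]
FD 9: (13.007,2.697) -> (11.29,11.531) [heading=101, draw]
FD 7: (11.29,11.531) -> (9.954,18.403) [heading=101, draw]
PU: pen up
Final: pos=(9.954,18.403), heading=101, 8 segment(s) drawn

Segment lengths:
  seg 1: (0,-9) -> (-4.908,-9.954), length = 5
  seg 2: (-4.908,-9.954) -> (14.724,-6.138), length = 20
  seg 3: (14.724,-6.138) -> (26.504,-3.848), length = 12
  seg 4: (26.504,-3.848) -> (26.886,-5.811), length = 2
  seg 5: (26.886,-5.811) -> (15.106,-8.101), length = 12
  seg 6: (15.106,-8.101) -> (13.007,2.697), length = 11
  seg 7: (13.007,2.697) -> (11.29,11.531), length = 9
  seg 8: (11.29,11.531) -> (9.954,18.403), length = 7
Total = 78

Answer: 78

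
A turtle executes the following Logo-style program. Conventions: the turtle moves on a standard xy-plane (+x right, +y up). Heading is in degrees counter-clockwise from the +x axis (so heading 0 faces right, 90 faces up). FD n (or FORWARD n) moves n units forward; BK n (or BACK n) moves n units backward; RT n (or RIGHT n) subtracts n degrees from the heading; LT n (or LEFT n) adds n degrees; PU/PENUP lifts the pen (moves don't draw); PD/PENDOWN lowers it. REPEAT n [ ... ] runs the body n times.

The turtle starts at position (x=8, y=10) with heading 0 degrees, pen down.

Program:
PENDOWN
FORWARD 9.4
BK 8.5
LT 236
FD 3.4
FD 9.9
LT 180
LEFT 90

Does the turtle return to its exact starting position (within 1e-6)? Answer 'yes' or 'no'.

Executing turtle program step by step:
Start: pos=(8,10), heading=0, pen down
PD: pen down
FD 9.4: (8,10) -> (17.4,10) [heading=0, draw]
BK 8.5: (17.4,10) -> (8.9,10) [heading=0, draw]
LT 236: heading 0 -> 236
FD 3.4: (8.9,10) -> (6.999,7.181) [heading=236, draw]
FD 9.9: (6.999,7.181) -> (1.463,-1.026) [heading=236, draw]
LT 180: heading 236 -> 56
LT 90: heading 56 -> 146
Final: pos=(1.463,-1.026), heading=146, 4 segment(s) drawn

Start position: (8, 10)
Final position: (1.463, -1.026)
Distance = 12.818; >= 1e-6 -> NOT closed

Answer: no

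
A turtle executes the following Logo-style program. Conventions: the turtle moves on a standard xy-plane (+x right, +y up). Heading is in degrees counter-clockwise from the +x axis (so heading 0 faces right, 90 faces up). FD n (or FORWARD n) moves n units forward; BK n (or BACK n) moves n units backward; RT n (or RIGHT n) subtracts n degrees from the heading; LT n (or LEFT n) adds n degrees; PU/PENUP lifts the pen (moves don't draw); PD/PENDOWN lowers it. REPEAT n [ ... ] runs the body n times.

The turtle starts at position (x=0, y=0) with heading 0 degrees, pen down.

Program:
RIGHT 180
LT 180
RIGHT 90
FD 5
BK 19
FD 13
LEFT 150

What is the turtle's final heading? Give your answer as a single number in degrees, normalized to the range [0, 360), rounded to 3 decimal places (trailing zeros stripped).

Executing turtle program step by step:
Start: pos=(0,0), heading=0, pen down
RT 180: heading 0 -> 180
LT 180: heading 180 -> 0
RT 90: heading 0 -> 270
FD 5: (0,0) -> (0,-5) [heading=270, draw]
BK 19: (0,-5) -> (0,14) [heading=270, draw]
FD 13: (0,14) -> (0,1) [heading=270, draw]
LT 150: heading 270 -> 60
Final: pos=(0,1), heading=60, 3 segment(s) drawn

Answer: 60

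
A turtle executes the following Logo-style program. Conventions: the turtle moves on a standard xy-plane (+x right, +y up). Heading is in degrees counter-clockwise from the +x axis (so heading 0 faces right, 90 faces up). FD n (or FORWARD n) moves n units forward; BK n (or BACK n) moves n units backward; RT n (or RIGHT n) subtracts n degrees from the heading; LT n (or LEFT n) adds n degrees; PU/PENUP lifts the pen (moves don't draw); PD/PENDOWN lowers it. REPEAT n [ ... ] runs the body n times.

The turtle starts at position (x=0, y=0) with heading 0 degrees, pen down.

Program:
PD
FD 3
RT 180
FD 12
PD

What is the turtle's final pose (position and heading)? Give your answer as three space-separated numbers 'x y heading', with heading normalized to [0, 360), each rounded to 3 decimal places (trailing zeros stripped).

Answer: -9 0 180

Derivation:
Executing turtle program step by step:
Start: pos=(0,0), heading=0, pen down
PD: pen down
FD 3: (0,0) -> (3,0) [heading=0, draw]
RT 180: heading 0 -> 180
FD 12: (3,0) -> (-9,0) [heading=180, draw]
PD: pen down
Final: pos=(-9,0), heading=180, 2 segment(s) drawn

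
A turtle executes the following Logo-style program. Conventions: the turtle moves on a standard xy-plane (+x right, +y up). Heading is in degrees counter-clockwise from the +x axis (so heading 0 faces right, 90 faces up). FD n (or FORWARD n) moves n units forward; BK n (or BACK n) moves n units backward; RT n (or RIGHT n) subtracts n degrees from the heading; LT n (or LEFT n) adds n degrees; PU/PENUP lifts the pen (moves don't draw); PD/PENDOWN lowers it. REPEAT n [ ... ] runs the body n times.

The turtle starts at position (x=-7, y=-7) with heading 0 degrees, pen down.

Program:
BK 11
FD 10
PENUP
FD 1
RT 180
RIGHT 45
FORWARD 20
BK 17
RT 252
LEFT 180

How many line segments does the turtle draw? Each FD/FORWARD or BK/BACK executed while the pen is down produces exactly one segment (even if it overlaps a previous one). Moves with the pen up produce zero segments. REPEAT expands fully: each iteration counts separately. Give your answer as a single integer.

Executing turtle program step by step:
Start: pos=(-7,-7), heading=0, pen down
BK 11: (-7,-7) -> (-18,-7) [heading=0, draw]
FD 10: (-18,-7) -> (-8,-7) [heading=0, draw]
PU: pen up
FD 1: (-8,-7) -> (-7,-7) [heading=0, move]
RT 180: heading 0 -> 180
RT 45: heading 180 -> 135
FD 20: (-7,-7) -> (-21.142,7.142) [heading=135, move]
BK 17: (-21.142,7.142) -> (-9.121,-4.879) [heading=135, move]
RT 252: heading 135 -> 243
LT 180: heading 243 -> 63
Final: pos=(-9.121,-4.879), heading=63, 2 segment(s) drawn
Segments drawn: 2

Answer: 2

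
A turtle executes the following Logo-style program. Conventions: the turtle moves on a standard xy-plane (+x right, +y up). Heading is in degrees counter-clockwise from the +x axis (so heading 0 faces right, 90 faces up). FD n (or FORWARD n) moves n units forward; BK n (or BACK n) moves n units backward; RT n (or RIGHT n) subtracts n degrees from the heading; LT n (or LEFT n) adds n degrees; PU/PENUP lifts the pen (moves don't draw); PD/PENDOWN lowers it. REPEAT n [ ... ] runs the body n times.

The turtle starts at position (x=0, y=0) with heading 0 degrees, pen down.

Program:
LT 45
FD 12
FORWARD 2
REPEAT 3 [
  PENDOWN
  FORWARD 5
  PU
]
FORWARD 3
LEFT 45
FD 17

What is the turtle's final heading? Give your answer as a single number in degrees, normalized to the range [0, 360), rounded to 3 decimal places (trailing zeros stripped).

Answer: 90

Derivation:
Executing turtle program step by step:
Start: pos=(0,0), heading=0, pen down
LT 45: heading 0 -> 45
FD 12: (0,0) -> (8.485,8.485) [heading=45, draw]
FD 2: (8.485,8.485) -> (9.899,9.899) [heading=45, draw]
REPEAT 3 [
  -- iteration 1/3 --
  PD: pen down
  FD 5: (9.899,9.899) -> (13.435,13.435) [heading=45, draw]
  PU: pen up
  -- iteration 2/3 --
  PD: pen down
  FD 5: (13.435,13.435) -> (16.971,16.971) [heading=45, draw]
  PU: pen up
  -- iteration 3/3 --
  PD: pen down
  FD 5: (16.971,16.971) -> (20.506,20.506) [heading=45, draw]
  PU: pen up
]
FD 3: (20.506,20.506) -> (22.627,22.627) [heading=45, move]
LT 45: heading 45 -> 90
FD 17: (22.627,22.627) -> (22.627,39.627) [heading=90, move]
Final: pos=(22.627,39.627), heading=90, 5 segment(s) drawn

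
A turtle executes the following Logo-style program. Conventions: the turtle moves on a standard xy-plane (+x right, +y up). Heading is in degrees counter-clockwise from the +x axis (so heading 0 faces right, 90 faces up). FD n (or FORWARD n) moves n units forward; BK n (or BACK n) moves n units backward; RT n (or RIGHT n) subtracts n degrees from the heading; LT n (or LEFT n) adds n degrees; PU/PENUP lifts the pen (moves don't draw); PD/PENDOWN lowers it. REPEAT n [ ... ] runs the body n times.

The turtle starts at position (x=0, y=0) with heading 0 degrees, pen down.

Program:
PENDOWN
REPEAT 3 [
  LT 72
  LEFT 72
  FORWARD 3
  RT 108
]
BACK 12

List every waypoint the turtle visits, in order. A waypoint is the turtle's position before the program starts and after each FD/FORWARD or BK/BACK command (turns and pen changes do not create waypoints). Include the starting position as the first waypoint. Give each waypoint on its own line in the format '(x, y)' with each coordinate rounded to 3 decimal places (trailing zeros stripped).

Answer: (0, 0)
(-2.427, 1.763)
(-5.427, 1.763)
(-7.854, 0)
(-4.146, -11.413)

Derivation:
Executing turtle program step by step:
Start: pos=(0,0), heading=0, pen down
PD: pen down
REPEAT 3 [
  -- iteration 1/3 --
  LT 72: heading 0 -> 72
  LT 72: heading 72 -> 144
  FD 3: (0,0) -> (-2.427,1.763) [heading=144, draw]
  RT 108: heading 144 -> 36
  -- iteration 2/3 --
  LT 72: heading 36 -> 108
  LT 72: heading 108 -> 180
  FD 3: (-2.427,1.763) -> (-5.427,1.763) [heading=180, draw]
  RT 108: heading 180 -> 72
  -- iteration 3/3 --
  LT 72: heading 72 -> 144
  LT 72: heading 144 -> 216
  FD 3: (-5.427,1.763) -> (-7.854,0) [heading=216, draw]
  RT 108: heading 216 -> 108
]
BK 12: (-7.854,0) -> (-4.146,-11.413) [heading=108, draw]
Final: pos=(-4.146,-11.413), heading=108, 4 segment(s) drawn
Waypoints (5 total):
(0, 0)
(-2.427, 1.763)
(-5.427, 1.763)
(-7.854, 0)
(-4.146, -11.413)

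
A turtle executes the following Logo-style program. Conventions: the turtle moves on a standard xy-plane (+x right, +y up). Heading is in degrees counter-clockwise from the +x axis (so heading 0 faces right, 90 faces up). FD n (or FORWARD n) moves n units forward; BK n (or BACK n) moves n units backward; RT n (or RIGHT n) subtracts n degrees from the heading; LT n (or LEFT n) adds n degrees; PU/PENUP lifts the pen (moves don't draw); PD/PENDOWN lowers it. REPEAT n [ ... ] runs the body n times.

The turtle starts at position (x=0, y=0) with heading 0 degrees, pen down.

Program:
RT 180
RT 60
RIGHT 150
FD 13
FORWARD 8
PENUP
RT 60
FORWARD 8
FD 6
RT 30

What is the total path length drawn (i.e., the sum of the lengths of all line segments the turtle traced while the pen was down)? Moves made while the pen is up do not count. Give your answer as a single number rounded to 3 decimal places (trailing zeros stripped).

Executing turtle program step by step:
Start: pos=(0,0), heading=0, pen down
RT 180: heading 0 -> 180
RT 60: heading 180 -> 120
RT 150: heading 120 -> 330
FD 13: (0,0) -> (11.258,-6.5) [heading=330, draw]
FD 8: (11.258,-6.5) -> (18.187,-10.5) [heading=330, draw]
PU: pen up
RT 60: heading 330 -> 270
FD 8: (18.187,-10.5) -> (18.187,-18.5) [heading=270, move]
FD 6: (18.187,-18.5) -> (18.187,-24.5) [heading=270, move]
RT 30: heading 270 -> 240
Final: pos=(18.187,-24.5), heading=240, 2 segment(s) drawn

Segment lengths:
  seg 1: (0,0) -> (11.258,-6.5), length = 13
  seg 2: (11.258,-6.5) -> (18.187,-10.5), length = 8
Total = 21

Answer: 21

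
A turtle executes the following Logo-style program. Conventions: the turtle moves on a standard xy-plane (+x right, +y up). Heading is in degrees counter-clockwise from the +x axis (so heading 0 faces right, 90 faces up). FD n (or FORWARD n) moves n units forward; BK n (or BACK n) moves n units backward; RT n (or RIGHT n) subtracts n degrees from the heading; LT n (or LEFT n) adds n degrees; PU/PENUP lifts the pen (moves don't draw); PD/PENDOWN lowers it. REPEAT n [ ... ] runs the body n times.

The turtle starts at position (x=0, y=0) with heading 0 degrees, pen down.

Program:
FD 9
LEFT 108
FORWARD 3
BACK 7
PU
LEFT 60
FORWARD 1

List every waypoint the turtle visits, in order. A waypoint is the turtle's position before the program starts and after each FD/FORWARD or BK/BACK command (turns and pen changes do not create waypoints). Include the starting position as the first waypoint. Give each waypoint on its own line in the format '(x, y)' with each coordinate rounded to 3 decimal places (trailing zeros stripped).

Executing turtle program step by step:
Start: pos=(0,0), heading=0, pen down
FD 9: (0,0) -> (9,0) [heading=0, draw]
LT 108: heading 0 -> 108
FD 3: (9,0) -> (8.073,2.853) [heading=108, draw]
BK 7: (8.073,2.853) -> (10.236,-3.804) [heading=108, draw]
PU: pen up
LT 60: heading 108 -> 168
FD 1: (10.236,-3.804) -> (9.258,-3.596) [heading=168, move]
Final: pos=(9.258,-3.596), heading=168, 3 segment(s) drawn
Waypoints (5 total):
(0, 0)
(9, 0)
(8.073, 2.853)
(10.236, -3.804)
(9.258, -3.596)

Answer: (0, 0)
(9, 0)
(8.073, 2.853)
(10.236, -3.804)
(9.258, -3.596)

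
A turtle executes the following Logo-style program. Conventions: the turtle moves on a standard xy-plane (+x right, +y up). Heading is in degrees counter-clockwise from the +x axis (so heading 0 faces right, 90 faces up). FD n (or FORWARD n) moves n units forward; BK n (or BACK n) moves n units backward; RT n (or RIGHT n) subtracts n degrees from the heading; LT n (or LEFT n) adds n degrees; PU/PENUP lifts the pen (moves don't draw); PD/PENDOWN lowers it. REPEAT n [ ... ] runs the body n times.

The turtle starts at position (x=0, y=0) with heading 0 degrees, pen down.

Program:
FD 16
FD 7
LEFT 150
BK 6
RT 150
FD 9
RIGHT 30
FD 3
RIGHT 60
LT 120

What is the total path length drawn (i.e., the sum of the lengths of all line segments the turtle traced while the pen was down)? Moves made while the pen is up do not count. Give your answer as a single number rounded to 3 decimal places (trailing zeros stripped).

Answer: 41

Derivation:
Executing turtle program step by step:
Start: pos=(0,0), heading=0, pen down
FD 16: (0,0) -> (16,0) [heading=0, draw]
FD 7: (16,0) -> (23,0) [heading=0, draw]
LT 150: heading 0 -> 150
BK 6: (23,0) -> (28.196,-3) [heading=150, draw]
RT 150: heading 150 -> 0
FD 9: (28.196,-3) -> (37.196,-3) [heading=0, draw]
RT 30: heading 0 -> 330
FD 3: (37.196,-3) -> (39.794,-4.5) [heading=330, draw]
RT 60: heading 330 -> 270
LT 120: heading 270 -> 30
Final: pos=(39.794,-4.5), heading=30, 5 segment(s) drawn

Segment lengths:
  seg 1: (0,0) -> (16,0), length = 16
  seg 2: (16,0) -> (23,0), length = 7
  seg 3: (23,0) -> (28.196,-3), length = 6
  seg 4: (28.196,-3) -> (37.196,-3), length = 9
  seg 5: (37.196,-3) -> (39.794,-4.5), length = 3
Total = 41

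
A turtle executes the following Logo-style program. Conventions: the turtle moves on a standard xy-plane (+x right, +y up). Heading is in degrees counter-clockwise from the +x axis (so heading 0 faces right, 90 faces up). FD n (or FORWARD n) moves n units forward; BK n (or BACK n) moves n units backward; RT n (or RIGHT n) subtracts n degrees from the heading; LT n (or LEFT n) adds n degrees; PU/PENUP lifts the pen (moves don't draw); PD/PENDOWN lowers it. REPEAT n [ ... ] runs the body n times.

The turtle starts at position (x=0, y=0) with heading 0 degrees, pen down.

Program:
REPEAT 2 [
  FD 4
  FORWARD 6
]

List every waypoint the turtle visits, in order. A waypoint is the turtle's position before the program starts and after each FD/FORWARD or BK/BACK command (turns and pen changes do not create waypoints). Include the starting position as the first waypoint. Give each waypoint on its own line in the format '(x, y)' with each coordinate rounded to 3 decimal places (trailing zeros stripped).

Executing turtle program step by step:
Start: pos=(0,0), heading=0, pen down
REPEAT 2 [
  -- iteration 1/2 --
  FD 4: (0,0) -> (4,0) [heading=0, draw]
  FD 6: (4,0) -> (10,0) [heading=0, draw]
  -- iteration 2/2 --
  FD 4: (10,0) -> (14,0) [heading=0, draw]
  FD 6: (14,0) -> (20,0) [heading=0, draw]
]
Final: pos=(20,0), heading=0, 4 segment(s) drawn
Waypoints (5 total):
(0, 0)
(4, 0)
(10, 0)
(14, 0)
(20, 0)

Answer: (0, 0)
(4, 0)
(10, 0)
(14, 0)
(20, 0)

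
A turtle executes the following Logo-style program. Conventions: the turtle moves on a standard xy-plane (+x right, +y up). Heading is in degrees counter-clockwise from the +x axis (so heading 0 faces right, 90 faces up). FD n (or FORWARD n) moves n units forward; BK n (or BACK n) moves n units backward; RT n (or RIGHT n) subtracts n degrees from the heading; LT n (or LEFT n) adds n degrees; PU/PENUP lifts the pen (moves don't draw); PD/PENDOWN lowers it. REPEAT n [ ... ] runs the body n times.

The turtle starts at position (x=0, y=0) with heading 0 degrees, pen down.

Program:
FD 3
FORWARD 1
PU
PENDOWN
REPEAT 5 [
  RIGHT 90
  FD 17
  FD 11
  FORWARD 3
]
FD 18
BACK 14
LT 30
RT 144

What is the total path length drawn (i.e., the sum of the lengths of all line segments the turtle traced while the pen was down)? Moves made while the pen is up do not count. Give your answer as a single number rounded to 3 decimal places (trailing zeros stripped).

Executing turtle program step by step:
Start: pos=(0,0), heading=0, pen down
FD 3: (0,0) -> (3,0) [heading=0, draw]
FD 1: (3,0) -> (4,0) [heading=0, draw]
PU: pen up
PD: pen down
REPEAT 5 [
  -- iteration 1/5 --
  RT 90: heading 0 -> 270
  FD 17: (4,0) -> (4,-17) [heading=270, draw]
  FD 11: (4,-17) -> (4,-28) [heading=270, draw]
  FD 3: (4,-28) -> (4,-31) [heading=270, draw]
  -- iteration 2/5 --
  RT 90: heading 270 -> 180
  FD 17: (4,-31) -> (-13,-31) [heading=180, draw]
  FD 11: (-13,-31) -> (-24,-31) [heading=180, draw]
  FD 3: (-24,-31) -> (-27,-31) [heading=180, draw]
  -- iteration 3/5 --
  RT 90: heading 180 -> 90
  FD 17: (-27,-31) -> (-27,-14) [heading=90, draw]
  FD 11: (-27,-14) -> (-27,-3) [heading=90, draw]
  FD 3: (-27,-3) -> (-27,0) [heading=90, draw]
  -- iteration 4/5 --
  RT 90: heading 90 -> 0
  FD 17: (-27,0) -> (-10,0) [heading=0, draw]
  FD 11: (-10,0) -> (1,0) [heading=0, draw]
  FD 3: (1,0) -> (4,0) [heading=0, draw]
  -- iteration 5/5 --
  RT 90: heading 0 -> 270
  FD 17: (4,0) -> (4,-17) [heading=270, draw]
  FD 11: (4,-17) -> (4,-28) [heading=270, draw]
  FD 3: (4,-28) -> (4,-31) [heading=270, draw]
]
FD 18: (4,-31) -> (4,-49) [heading=270, draw]
BK 14: (4,-49) -> (4,-35) [heading=270, draw]
LT 30: heading 270 -> 300
RT 144: heading 300 -> 156
Final: pos=(4,-35), heading=156, 19 segment(s) drawn

Segment lengths:
  seg 1: (0,0) -> (3,0), length = 3
  seg 2: (3,0) -> (4,0), length = 1
  seg 3: (4,0) -> (4,-17), length = 17
  seg 4: (4,-17) -> (4,-28), length = 11
  seg 5: (4,-28) -> (4,-31), length = 3
  seg 6: (4,-31) -> (-13,-31), length = 17
  seg 7: (-13,-31) -> (-24,-31), length = 11
  seg 8: (-24,-31) -> (-27,-31), length = 3
  seg 9: (-27,-31) -> (-27,-14), length = 17
  seg 10: (-27,-14) -> (-27,-3), length = 11
  seg 11: (-27,-3) -> (-27,0), length = 3
  seg 12: (-27,0) -> (-10,0), length = 17
  seg 13: (-10,0) -> (1,0), length = 11
  seg 14: (1,0) -> (4,0), length = 3
  seg 15: (4,0) -> (4,-17), length = 17
  seg 16: (4,-17) -> (4,-28), length = 11
  seg 17: (4,-28) -> (4,-31), length = 3
  seg 18: (4,-31) -> (4,-49), length = 18
  seg 19: (4,-49) -> (4,-35), length = 14
Total = 191

Answer: 191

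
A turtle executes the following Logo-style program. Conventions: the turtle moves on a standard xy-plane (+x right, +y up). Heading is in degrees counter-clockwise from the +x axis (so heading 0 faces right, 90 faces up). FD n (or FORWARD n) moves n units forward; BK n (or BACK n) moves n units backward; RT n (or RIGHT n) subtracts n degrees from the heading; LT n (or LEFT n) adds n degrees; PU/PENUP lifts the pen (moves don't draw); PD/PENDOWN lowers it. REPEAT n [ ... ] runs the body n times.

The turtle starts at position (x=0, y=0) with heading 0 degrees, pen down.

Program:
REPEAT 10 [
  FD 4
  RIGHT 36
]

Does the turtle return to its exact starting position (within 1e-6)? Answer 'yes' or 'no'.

Answer: yes

Derivation:
Executing turtle program step by step:
Start: pos=(0,0), heading=0, pen down
REPEAT 10 [
  -- iteration 1/10 --
  FD 4: (0,0) -> (4,0) [heading=0, draw]
  RT 36: heading 0 -> 324
  -- iteration 2/10 --
  FD 4: (4,0) -> (7.236,-2.351) [heading=324, draw]
  RT 36: heading 324 -> 288
  -- iteration 3/10 --
  FD 4: (7.236,-2.351) -> (8.472,-6.155) [heading=288, draw]
  RT 36: heading 288 -> 252
  -- iteration 4/10 --
  FD 4: (8.472,-6.155) -> (7.236,-9.96) [heading=252, draw]
  RT 36: heading 252 -> 216
  -- iteration 5/10 --
  FD 4: (7.236,-9.96) -> (4,-12.311) [heading=216, draw]
  RT 36: heading 216 -> 180
  -- iteration 6/10 --
  FD 4: (4,-12.311) -> (0,-12.311) [heading=180, draw]
  RT 36: heading 180 -> 144
  -- iteration 7/10 --
  FD 4: (0,-12.311) -> (-3.236,-9.96) [heading=144, draw]
  RT 36: heading 144 -> 108
  -- iteration 8/10 --
  FD 4: (-3.236,-9.96) -> (-4.472,-6.155) [heading=108, draw]
  RT 36: heading 108 -> 72
  -- iteration 9/10 --
  FD 4: (-4.472,-6.155) -> (-3.236,-2.351) [heading=72, draw]
  RT 36: heading 72 -> 36
  -- iteration 10/10 --
  FD 4: (-3.236,-2.351) -> (0,0) [heading=36, draw]
  RT 36: heading 36 -> 0
]
Final: pos=(0,0), heading=0, 10 segment(s) drawn

Start position: (0, 0)
Final position: (0, 0)
Distance = 0; < 1e-6 -> CLOSED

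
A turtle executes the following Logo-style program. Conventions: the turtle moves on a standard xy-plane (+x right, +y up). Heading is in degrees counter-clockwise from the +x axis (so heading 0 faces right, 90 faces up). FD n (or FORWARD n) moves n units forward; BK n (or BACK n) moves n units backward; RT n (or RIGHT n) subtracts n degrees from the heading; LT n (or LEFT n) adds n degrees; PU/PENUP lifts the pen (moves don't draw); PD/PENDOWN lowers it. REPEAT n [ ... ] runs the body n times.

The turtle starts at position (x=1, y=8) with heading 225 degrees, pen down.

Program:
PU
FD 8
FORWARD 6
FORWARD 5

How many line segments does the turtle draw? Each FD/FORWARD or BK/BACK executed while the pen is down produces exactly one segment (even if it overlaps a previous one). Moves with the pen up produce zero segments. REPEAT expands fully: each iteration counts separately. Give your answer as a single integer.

Answer: 0

Derivation:
Executing turtle program step by step:
Start: pos=(1,8), heading=225, pen down
PU: pen up
FD 8: (1,8) -> (-4.657,2.343) [heading=225, move]
FD 6: (-4.657,2.343) -> (-8.899,-1.899) [heading=225, move]
FD 5: (-8.899,-1.899) -> (-12.435,-5.435) [heading=225, move]
Final: pos=(-12.435,-5.435), heading=225, 0 segment(s) drawn
Segments drawn: 0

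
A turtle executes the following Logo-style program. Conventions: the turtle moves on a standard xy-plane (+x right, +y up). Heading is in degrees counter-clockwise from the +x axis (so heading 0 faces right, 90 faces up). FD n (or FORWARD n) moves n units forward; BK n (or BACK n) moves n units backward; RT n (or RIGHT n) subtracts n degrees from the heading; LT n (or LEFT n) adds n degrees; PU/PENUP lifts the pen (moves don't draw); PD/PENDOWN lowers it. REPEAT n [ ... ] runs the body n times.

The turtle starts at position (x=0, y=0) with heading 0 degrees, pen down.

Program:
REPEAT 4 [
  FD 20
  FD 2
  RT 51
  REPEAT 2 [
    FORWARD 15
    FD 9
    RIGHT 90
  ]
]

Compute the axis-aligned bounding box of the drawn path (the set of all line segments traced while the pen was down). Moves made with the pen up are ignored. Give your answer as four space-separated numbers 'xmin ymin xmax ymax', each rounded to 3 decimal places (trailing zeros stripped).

Answer: -3.781 -33.755 37.746 6.818

Derivation:
Executing turtle program step by step:
Start: pos=(0,0), heading=0, pen down
REPEAT 4 [
  -- iteration 1/4 --
  FD 20: (0,0) -> (20,0) [heading=0, draw]
  FD 2: (20,0) -> (22,0) [heading=0, draw]
  RT 51: heading 0 -> 309
  REPEAT 2 [
    -- iteration 1/2 --
    FD 15: (22,0) -> (31.44,-11.657) [heading=309, draw]
    FD 9: (31.44,-11.657) -> (37.104,-18.652) [heading=309, draw]
    RT 90: heading 309 -> 219
    -- iteration 2/2 --
    FD 15: (37.104,-18.652) -> (25.446,-28.091) [heading=219, draw]
    FD 9: (25.446,-28.091) -> (18.452,-33.755) [heading=219, draw]
    RT 90: heading 219 -> 129
  ]
  -- iteration 2/4 --
  FD 20: (18.452,-33.755) -> (5.866,-18.212) [heading=129, draw]
  FD 2: (5.866,-18.212) -> (4.607,-16.658) [heading=129, draw]
  RT 51: heading 129 -> 78
  REPEAT 2 [
    -- iteration 1/2 --
    FD 15: (4.607,-16.658) -> (7.726,-1.986) [heading=78, draw]
    FD 9: (7.726,-1.986) -> (9.597,6.818) [heading=78, draw]
    RT 90: heading 78 -> 348
    -- iteration 2/2 --
    FD 15: (9.597,6.818) -> (24.269,3.699) [heading=348, draw]
    FD 9: (24.269,3.699) -> (33.073,1.828) [heading=348, draw]
    RT 90: heading 348 -> 258
  ]
  -- iteration 3/4 --
  FD 20: (33.073,1.828) -> (28.914,-17.735) [heading=258, draw]
  FD 2: (28.914,-17.735) -> (28.499,-19.692) [heading=258, draw]
  RT 51: heading 258 -> 207
  REPEAT 2 [
    -- iteration 1/2 --
    FD 15: (28.499,-19.692) -> (15.133,-26.501) [heading=207, draw]
    FD 9: (15.133,-26.501) -> (7.114,-30.587) [heading=207, draw]
    RT 90: heading 207 -> 117
    -- iteration 2/2 --
    FD 15: (7.114,-30.587) -> (0.304,-17.222) [heading=117, draw]
    FD 9: (0.304,-17.222) -> (-3.781,-9.203) [heading=117, draw]
    RT 90: heading 117 -> 27
  ]
  -- iteration 4/4 --
  FD 20: (-3.781,-9.203) -> (14.039,-0.123) [heading=27, draw]
  FD 2: (14.039,-0.123) -> (15.821,0.785) [heading=27, draw]
  RT 51: heading 27 -> 336
  REPEAT 2 [
    -- iteration 1/2 --
    FD 15: (15.821,0.785) -> (29.524,-5.316) [heading=336, draw]
    FD 9: (29.524,-5.316) -> (37.746,-8.977) [heading=336, draw]
    RT 90: heading 336 -> 246
    -- iteration 2/2 --
    FD 15: (37.746,-8.977) -> (31.645,-22.68) [heading=246, draw]
    FD 9: (31.645,-22.68) -> (27.984,-30.902) [heading=246, draw]
    RT 90: heading 246 -> 156
  ]
]
Final: pos=(27.984,-30.902), heading=156, 24 segment(s) drawn

Segment endpoints: x in {-3.781, 0, 0.304, 4.607, 5.866, 7.114, 7.726, 9.597, 14.039, 15.133, 15.821, 18.452, 20, 22, 24.269, 25.446, 27.984, 28.499, 28.914, 29.524, 31.44, 31.645, 33.073, 37.104, 37.746}, y in {-33.755, -30.902, -30.587, -28.091, -26.501, -22.68, -19.692, -18.652, -18.212, -17.735, -17.222, -16.658, -11.657, -9.203, -8.977, -5.316, -1.986, -0.123, 0, 0.785, 1.828, 3.699, 6.818}
xmin=-3.781, ymin=-33.755, xmax=37.746, ymax=6.818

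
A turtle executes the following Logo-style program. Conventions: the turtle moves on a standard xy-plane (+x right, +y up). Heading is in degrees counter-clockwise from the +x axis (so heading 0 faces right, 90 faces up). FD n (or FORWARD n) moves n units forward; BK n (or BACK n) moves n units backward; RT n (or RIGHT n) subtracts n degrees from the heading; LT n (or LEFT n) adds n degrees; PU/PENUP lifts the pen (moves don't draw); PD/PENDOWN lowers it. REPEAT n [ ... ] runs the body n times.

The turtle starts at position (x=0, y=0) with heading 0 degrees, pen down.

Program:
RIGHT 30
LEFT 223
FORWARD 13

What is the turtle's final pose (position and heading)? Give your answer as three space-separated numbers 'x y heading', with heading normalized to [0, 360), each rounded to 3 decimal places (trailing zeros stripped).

Answer: -12.667 -2.924 193

Derivation:
Executing turtle program step by step:
Start: pos=(0,0), heading=0, pen down
RT 30: heading 0 -> 330
LT 223: heading 330 -> 193
FD 13: (0,0) -> (-12.667,-2.924) [heading=193, draw]
Final: pos=(-12.667,-2.924), heading=193, 1 segment(s) drawn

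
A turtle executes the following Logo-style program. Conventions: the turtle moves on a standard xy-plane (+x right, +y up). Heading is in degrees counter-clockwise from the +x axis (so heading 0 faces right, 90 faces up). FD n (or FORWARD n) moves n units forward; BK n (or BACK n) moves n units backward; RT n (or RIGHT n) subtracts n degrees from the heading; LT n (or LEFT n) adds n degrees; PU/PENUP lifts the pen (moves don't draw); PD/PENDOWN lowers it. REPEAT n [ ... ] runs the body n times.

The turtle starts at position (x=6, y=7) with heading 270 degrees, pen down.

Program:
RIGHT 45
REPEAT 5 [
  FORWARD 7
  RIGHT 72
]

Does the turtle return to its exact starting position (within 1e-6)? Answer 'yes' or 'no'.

Answer: yes

Derivation:
Executing turtle program step by step:
Start: pos=(6,7), heading=270, pen down
RT 45: heading 270 -> 225
REPEAT 5 [
  -- iteration 1/5 --
  FD 7: (6,7) -> (1.05,2.05) [heading=225, draw]
  RT 72: heading 225 -> 153
  -- iteration 2/5 --
  FD 7: (1.05,2.05) -> (-5.187,5.228) [heading=153, draw]
  RT 72: heading 153 -> 81
  -- iteration 3/5 --
  FD 7: (-5.187,5.228) -> (-4.092,12.142) [heading=81, draw]
  RT 72: heading 81 -> 9
  -- iteration 4/5 --
  FD 7: (-4.092,12.142) -> (2.822,13.237) [heading=9, draw]
  RT 72: heading 9 -> 297
  -- iteration 5/5 --
  FD 7: (2.822,13.237) -> (6,7) [heading=297, draw]
  RT 72: heading 297 -> 225
]
Final: pos=(6,7), heading=225, 5 segment(s) drawn

Start position: (6, 7)
Final position: (6, 7)
Distance = 0; < 1e-6 -> CLOSED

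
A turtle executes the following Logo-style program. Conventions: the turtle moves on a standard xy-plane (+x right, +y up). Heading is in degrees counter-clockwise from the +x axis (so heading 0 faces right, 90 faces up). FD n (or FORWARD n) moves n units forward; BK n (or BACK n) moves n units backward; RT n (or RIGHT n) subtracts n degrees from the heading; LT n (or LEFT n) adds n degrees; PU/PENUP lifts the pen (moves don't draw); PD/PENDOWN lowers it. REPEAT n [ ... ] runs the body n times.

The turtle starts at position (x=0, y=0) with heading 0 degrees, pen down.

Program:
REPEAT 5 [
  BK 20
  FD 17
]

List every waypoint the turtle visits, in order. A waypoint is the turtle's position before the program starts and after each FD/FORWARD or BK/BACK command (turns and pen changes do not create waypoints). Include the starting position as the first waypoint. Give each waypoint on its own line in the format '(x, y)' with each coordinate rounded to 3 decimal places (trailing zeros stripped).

Executing turtle program step by step:
Start: pos=(0,0), heading=0, pen down
REPEAT 5 [
  -- iteration 1/5 --
  BK 20: (0,0) -> (-20,0) [heading=0, draw]
  FD 17: (-20,0) -> (-3,0) [heading=0, draw]
  -- iteration 2/5 --
  BK 20: (-3,0) -> (-23,0) [heading=0, draw]
  FD 17: (-23,0) -> (-6,0) [heading=0, draw]
  -- iteration 3/5 --
  BK 20: (-6,0) -> (-26,0) [heading=0, draw]
  FD 17: (-26,0) -> (-9,0) [heading=0, draw]
  -- iteration 4/5 --
  BK 20: (-9,0) -> (-29,0) [heading=0, draw]
  FD 17: (-29,0) -> (-12,0) [heading=0, draw]
  -- iteration 5/5 --
  BK 20: (-12,0) -> (-32,0) [heading=0, draw]
  FD 17: (-32,0) -> (-15,0) [heading=0, draw]
]
Final: pos=(-15,0), heading=0, 10 segment(s) drawn
Waypoints (11 total):
(0, 0)
(-20, 0)
(-3, 0)
(-23, 0)
(-6, 0)
(-26, 0)
(-9, 0)
(-29, 0)
(-12, 0)
(-32, 0)
(-15, 0)

Answer: (0, 0)
(-20, 0)
(-3, 0)
(-23, 0)
(-6, 0)
(-26, 0)
(-9, 0)
(-29, 0)
(-12, 0)
(-32, 0)
(-15, 0)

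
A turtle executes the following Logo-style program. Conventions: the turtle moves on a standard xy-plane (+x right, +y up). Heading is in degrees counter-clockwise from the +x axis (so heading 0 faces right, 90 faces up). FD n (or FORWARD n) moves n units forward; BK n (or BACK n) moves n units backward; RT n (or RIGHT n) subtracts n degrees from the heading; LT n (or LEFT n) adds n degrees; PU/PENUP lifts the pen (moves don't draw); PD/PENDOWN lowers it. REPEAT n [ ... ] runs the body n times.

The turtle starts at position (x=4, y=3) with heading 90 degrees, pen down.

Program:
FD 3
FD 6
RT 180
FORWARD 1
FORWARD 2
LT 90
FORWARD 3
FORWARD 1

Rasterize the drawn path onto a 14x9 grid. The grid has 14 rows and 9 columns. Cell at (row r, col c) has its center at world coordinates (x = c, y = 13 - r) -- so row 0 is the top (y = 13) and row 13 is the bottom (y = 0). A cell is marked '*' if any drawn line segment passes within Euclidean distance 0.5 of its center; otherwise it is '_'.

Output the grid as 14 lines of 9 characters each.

Segment 0: (4,3) -> (4,6)
Segment 1: (4,6) -> (4,12)
Segment 2: (4,12) -> (4,11)
Segment 3: (4,11) -> (4,9)
Segment 4: (4,9) -> (7,9)
Segment 5: (7,9) -> (8,9)

Answer: _________
____*____
____*____
____*____
____*****
____*____
____*____
____*____
____*____
____*____
____*____
_________
_________
_________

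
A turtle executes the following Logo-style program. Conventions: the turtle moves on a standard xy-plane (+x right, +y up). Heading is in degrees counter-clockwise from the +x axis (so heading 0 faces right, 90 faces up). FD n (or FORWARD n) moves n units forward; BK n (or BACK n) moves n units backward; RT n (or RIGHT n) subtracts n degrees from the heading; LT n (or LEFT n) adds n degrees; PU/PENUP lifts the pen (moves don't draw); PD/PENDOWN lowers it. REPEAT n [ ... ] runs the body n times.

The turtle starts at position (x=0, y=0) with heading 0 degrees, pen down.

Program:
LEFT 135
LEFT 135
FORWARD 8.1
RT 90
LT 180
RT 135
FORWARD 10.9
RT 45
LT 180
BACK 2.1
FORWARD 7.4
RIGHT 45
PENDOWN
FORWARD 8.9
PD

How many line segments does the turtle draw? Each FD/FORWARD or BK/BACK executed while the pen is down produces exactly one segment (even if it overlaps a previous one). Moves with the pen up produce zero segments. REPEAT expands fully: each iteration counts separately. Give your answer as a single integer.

Answer: 5

Derivation:
Executing turtle program step by step:
Start: pos=(0,0), heading=0, pen down
LT 135: heading 0 -> 135
LT 135: heading 135 -> 270
FD 8.1: (0,0) -> (0,-8.1) [heading=270, draw]
RT 90: heading 270 -> 180
LT 180: heading 180 -> 0
RT 135: heading 0 -> 225
FD 10.9: (0,-8.1) -> (-7.707,-15.807) [heading=225, draw]
RT 45: heading 225 -> 180
LT 180: heading 180 -> 0
BK 2.1: (-7.707,-15.807) -> (-9.807,-15.807) [heading=0, draw]
FD 7.4: (-9.807,-15.807) -> (-2.407,-15.807) [heading=0, draw]
RT 45: heading 0 -> 315
PD: pen down
FD 8.9: (-2.407,-15.807) -> (3.886,-22.101) [heading=315, draw]
PD: pen down
Final: pos=(3.886,-22.101), heading=315, 5 segment(s) drawn
Segments drawn: 5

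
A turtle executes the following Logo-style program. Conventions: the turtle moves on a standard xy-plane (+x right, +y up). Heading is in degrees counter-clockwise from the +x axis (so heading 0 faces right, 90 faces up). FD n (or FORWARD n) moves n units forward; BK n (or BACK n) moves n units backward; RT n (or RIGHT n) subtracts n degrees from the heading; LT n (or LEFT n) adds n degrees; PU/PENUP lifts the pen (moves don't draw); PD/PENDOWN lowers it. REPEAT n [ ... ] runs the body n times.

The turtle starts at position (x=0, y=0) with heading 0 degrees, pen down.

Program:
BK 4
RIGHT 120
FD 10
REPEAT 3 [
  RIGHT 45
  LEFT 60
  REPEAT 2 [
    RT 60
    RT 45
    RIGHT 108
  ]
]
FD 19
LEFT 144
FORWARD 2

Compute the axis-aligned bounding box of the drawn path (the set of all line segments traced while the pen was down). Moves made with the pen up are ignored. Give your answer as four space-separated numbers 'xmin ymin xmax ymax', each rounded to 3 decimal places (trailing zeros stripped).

Executing turtle program step by step:
Start: pos=(0,0), heading=0, pen down
BK 4: (0,0) -> (-4,0) [heading=0, draw]
RT 120: heading 0 -> 240
FD 10: (-4,0) -> (-9,-8.66) [heading=240, draw]
REPEAT 3 [
  -- iteration 1/3 --
  RT 45: heading 240 -> 195
  LT 60: heading 195 -> 255
  REPEAT 2 [
    -- iteration 1/2 --
    RT 60: heading 255 -> 195
    RT 45: heading 195 -> 150
    RT 108: heading 150 -> 42
    -- iteration 2/2 --
    RT 60: heading 42 -> 342
    RT 45: heading 342 -> 297
    RT 108: heading 297 -> 189
  ]
  -- iteration 2/3 --
  RT 45: heading 189 -> 144
  LT 60: heading 144 -> 204
  REPEAT 2 [
    -- iteration 1/2 --
    RT 60: heading 204 -> 144
    RT 45: heading 144 -> 99
    RT 108: heading 99 -> 351
    -- iteration 2/2 --
    RT 60: heading 351 -> 291
    RT 45: heading 291 -> 246
    RT 108: heading 246 -> 138
  ]
  -- iteration 3/3 --
  RT 45: heading 138 -> 93
  LT 60: heading 93 -> 153
  REPEAT 2 [
    -- iteration 1/2 --
    RT 60: heading 153 -> 93
    RT 45: heading 93 -> 48
    RT 108: heading 48 -> 300
    -- iteration 2/2 --
    RT 60: heading 300 -> 240
    RT 45: heading 240 -> 195
    RT 108: heading 195 -> 87
  ]
]
FD 19: (-9,-8.66) -> (-8.006,10.314) [heading=87, draw]
LT 144: heading 87 -> 231
FD 2: (-8.006,10.314) -> (-9.264,8.759) [heading=231, draw]
Final: pos=(-9.264,8.759), heading=231, 4 segment(s) drawn

Segment endpoints: x in {-9.264, -9, -8.006, -4, 0}, y in {-8.66, 0, 8.759, 10.314}
xmin=-9.264, ymin=-8.66, xmax=0, ymax=10.314

Answer: -9.264 -8.66 0 10.314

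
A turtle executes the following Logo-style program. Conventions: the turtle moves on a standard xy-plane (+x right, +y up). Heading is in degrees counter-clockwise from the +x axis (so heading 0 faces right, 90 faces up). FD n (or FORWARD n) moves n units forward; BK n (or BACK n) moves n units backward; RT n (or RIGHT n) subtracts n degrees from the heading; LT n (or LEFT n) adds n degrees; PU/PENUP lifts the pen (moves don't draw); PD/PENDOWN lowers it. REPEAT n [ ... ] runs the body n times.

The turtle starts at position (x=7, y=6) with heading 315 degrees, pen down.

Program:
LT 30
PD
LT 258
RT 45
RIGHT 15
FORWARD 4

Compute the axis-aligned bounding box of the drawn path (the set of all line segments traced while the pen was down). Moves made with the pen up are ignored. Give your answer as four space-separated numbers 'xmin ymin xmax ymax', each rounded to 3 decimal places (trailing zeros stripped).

Executing turtle program step by step:
Start: pos=(7,6), heading=315, pen down
LT 30: heading 315 -> 345
PD: pen down
LT 258: heading 345 -> 243
RT 45: heading 243 -> 198
RT 15: heading 198 -> 183
FD 4: (7,6) -> (3.005,5.791) [heading=183, draw]
Final: pos=(3.005,5.791), heading=183, 1 segment(s) drawn

Segment endpoints: x in {3.005, 7}, y in {5.791, 6}
xmin=3.005, ymin=5.791, xmax=7, ymax=6

Answer: 3.005 5.791 7 6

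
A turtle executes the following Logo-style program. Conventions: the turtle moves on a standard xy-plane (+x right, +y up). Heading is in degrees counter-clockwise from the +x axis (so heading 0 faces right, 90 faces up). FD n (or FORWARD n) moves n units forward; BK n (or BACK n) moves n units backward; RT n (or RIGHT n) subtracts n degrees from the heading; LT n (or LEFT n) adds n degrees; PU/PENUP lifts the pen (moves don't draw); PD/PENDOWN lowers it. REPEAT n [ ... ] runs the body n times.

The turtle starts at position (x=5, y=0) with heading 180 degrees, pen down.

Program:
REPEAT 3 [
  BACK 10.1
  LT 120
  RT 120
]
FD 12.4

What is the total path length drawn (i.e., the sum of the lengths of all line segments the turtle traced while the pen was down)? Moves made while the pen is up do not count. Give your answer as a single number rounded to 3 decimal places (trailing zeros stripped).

Executing turtle program step by step:
Start: pos=(5,0), heading=180, pen down
REPEAT 3 [
  -- iteration 1/3 --
  BK 10.1: (5,0) -> (15.1,0) [heading=180, draw]
  LT 120: heading 180 -> 300
  RT 120: heading 300 -> 180
  -- iteration 2/3 --
  BK 10.1: (15.1,0) -> (25.2,0) [heading=180, draw]
  LT 120: heading 180 -> 300
  RT 120: heading 300 -> 180
  -- iteration 3/3 --
  BK 10.1: (25.2,0) -> (35.3,0) [heading=180, draw]
  LT 120: heading 180 -> 300
  RT 120: heading 300 -> 180
]
FD 12.4: (35.3,0) -> (22.9,0) [heading=180, draw]
Final: pos=(22.9,0), heading=180, 4 segment(s) drawn

Segment lengths:
  seg 1: (5,0) -> (15.1,0), length = 10.1
  seg 2: (15.1,0) -> (25.2,0), length = 10.1
  seg 3: (25.2,0) -> (35.3,0), length = 10.1
  seg 4: (35.3,0) -> (22.9,0), length = 12.4
Total = 42.7

Answer: 42.7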